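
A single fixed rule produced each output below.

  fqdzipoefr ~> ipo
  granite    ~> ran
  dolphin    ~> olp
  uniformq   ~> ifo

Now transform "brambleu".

Looking at the pairs, the operation is to move the last 3 characters to the front (rotate right by 3), then keep only the last 3 characters.
On "brambleu": the first step gives "leubramb", and the second then gives "amb".

amb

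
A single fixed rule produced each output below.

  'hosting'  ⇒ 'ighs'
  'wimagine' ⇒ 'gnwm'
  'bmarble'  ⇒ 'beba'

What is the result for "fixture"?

In each case the input is transformed by: keep every other character starting from the first (positions 1st, 3rd, 5th, ...), then move the first 2 characters to the end (rotate left by 2).
Working it through for "fixture": intermediate "fxue", final "uefx".

uefx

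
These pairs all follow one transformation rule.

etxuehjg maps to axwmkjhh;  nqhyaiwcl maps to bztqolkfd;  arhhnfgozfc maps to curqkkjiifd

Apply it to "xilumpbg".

axspolje

The rule is to sort the characters into reverse alphabetical order, then shift every letter 3 places forward in the alphabet (wrapping around).
Applying both steps to "xilumpbg": "xupmligb", then "axspolje".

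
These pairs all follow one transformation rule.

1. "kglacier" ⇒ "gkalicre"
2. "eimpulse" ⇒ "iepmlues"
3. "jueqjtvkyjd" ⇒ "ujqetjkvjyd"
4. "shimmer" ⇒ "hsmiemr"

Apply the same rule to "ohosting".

Rule — swap each adjacent pair of characters (1↔2, 3↔4, ...).
Doing the same to "ohosting": "hosoitgn".

hosoitgn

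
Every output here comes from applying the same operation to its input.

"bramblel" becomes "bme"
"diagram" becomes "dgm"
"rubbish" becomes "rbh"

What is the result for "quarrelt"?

The transformation: keep one character in every 3, starting at position 1 (positions 1st, 4th, 7th, ...).
So "quarrelt" becomes "qrl".

qrl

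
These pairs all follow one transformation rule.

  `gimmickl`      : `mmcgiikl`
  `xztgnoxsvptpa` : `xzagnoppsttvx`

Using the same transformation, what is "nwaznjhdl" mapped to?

wzadhjlnn

In each case the input is transformed by: sort the characters into alphabetical order, then move the last 2 characters to the front (rotate right by 2).
Doing the same to "nwaznjhdl": "wzadhjlnn".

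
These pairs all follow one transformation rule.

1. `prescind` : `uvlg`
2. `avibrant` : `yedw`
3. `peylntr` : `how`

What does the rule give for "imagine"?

In each case the input is transformed by: shift every letter 3 places forward in the alphabet (wrapping around), then keep every other character starting from the second (positions 2nd, 4th, 6th, ...).
Working it through for "imagine": intermediate "lpdjlqh", final "pjq".

pjq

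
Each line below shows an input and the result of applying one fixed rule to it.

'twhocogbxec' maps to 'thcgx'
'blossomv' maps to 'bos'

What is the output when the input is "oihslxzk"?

The rule is to keep every other character starting from the first (positions 1st, 3rd, 5th, ...), then delete the last character.
On "oihslxzk": the first step gives "ohlz", and the second then gives "ohl".

ohl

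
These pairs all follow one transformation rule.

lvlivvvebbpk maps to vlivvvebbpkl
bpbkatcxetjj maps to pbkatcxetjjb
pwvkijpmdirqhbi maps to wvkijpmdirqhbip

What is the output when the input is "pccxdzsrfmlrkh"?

The transformation: move the first character to the end.
Applying that to "pccxdzsrfmlrkh" gives "ccxdzsrfmlrkhp".

ccxdzsrfmlrkhp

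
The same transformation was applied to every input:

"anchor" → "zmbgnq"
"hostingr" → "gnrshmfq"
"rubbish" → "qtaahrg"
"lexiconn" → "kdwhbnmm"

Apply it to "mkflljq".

In each case the input is transformed by: shift every letter 1 place backward in the alphabet (wrapping around).
So "mkflljq" becomes "ljekkip".

ljekkip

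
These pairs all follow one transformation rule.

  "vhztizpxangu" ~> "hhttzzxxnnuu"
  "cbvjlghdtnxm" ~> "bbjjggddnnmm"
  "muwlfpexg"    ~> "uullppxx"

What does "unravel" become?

Each output is the input with this applied: keep every other character starting from the second (positions 2nd, 4th, 6th, ...), then double every character.
For "unravel", step one produces "nae"; step two turns that into "nnaaee".

nnaaee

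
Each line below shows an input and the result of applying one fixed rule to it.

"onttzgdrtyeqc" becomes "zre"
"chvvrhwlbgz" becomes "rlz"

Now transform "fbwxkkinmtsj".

kns

Looking at the pairs, the operation is to delete the first 2 characters, then keep one character in every 3, starting at position 3 (positions 3rd, 6th, 9th, ...).
Working it through for "fbwxkkinmtsj": intermediate "wxkkinmtsj", final "kns".
(Check on "chvvrhwlbgz": → "vvrhwlbgz" → "rlz" ✓)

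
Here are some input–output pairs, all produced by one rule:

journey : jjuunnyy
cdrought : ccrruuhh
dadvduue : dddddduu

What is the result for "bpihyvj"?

bbiiyyjj

The rule is to keep every other character starting from the first (positions 1st, 3rd, 5th, ...), then double every character.
"bpihyvj" → "biyj" → "bbiiyyjj".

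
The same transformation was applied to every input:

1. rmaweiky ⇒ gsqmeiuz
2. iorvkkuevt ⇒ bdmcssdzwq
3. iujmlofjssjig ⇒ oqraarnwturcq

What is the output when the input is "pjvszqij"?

rqyhadrx

The rule is to shift every letter 8 places forward in the alphabet (wrapping around), then reverse the string.
"pjvszqij" → "xrdahyqr" → "rqyhadrx".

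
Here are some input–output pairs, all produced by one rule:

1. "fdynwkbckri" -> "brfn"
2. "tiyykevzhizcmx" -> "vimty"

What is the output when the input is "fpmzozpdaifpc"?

picfz

The transformation: keep one character in every 3, starting at position 1 (positions 1st, 4th, 7th, ...), then move the first 2 characters to the end (rotate left by 2).
Working it through for "fpmzozpdaifpc": intermediate "fzpic", final "picfz".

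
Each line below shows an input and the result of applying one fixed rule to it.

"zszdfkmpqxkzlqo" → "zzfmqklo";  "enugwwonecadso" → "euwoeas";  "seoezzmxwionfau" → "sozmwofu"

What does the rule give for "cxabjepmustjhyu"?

cajputhu

In each case the input is transformed by: keep every other character starting from the first (positions 1st, 3rd, 5th, ...).
For "cxabjepmustjhyu" the result is "cajputhu".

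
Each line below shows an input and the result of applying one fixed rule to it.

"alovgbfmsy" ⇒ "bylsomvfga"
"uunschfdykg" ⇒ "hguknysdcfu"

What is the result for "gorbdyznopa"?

yaoprobndzg

In each case the input is transformed by: take characters alternately from the front and the back (1st, last, 2nd, 2nd-last, ...), then swap the first and last characters.
For "gorbdyznopa", step one produces "gaoprobndzy"; step two turns that into "yaoprobndzg".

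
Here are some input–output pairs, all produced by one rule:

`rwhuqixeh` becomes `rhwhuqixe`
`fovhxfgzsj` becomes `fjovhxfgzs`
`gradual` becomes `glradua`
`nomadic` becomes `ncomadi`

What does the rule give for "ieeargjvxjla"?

Each output is the input with this applied: swap the first and last characters, then move the last character to the front.
So "ieeargjvxjla" becomes "iaeeargjvxjl".

iaeeargjvxjl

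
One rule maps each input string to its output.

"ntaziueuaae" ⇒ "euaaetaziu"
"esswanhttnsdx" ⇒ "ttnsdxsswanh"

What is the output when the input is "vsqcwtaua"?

Looking at the pairs, the operation is to delete the first character, then swap the front and back halves of the string.
"vsqcwtaua" → "tauasqcw".

tauasqcw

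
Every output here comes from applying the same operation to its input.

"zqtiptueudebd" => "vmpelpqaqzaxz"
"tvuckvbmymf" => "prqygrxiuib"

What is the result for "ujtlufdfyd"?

In each case the input is transformed by: shift every letter 4 places backward in the alphabet (wrapping around).
Doing the same to "ujtlufdfyd": "qfphqbzbuz".

qfphqbzbuz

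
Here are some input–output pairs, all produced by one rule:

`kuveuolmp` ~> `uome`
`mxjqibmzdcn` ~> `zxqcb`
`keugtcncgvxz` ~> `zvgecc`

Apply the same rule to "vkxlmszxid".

xslkd

Looking at the pairs, the operation is to keep every other character starting from the second (positions 2nd, 4th, 6th, ...), then sort the characters into reverse alphabetical order.
On "vkxlmszxid": the first step gives "klsxd", and the second then gives "xslkd".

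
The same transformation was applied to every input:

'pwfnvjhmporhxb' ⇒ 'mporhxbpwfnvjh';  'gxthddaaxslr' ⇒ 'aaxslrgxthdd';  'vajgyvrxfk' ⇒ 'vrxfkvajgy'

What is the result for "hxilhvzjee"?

Rule — swap the front and back halves of the string.
For "hxilhvzjee" the result is "vzjeehxilh".

vzjeehxilh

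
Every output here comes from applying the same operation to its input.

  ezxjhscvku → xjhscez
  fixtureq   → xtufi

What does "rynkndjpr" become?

nkndry

The transformation: delete the last 3 characters, then move the first 2 characters to the end (rotate left by 2).
For "rynkndjpr" the result is "nkndry".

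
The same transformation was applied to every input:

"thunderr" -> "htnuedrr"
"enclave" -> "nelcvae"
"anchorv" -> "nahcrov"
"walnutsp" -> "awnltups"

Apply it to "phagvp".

hpgapv

Each output is the input with this applied: swap each adjacent pair of characters (1↔2, 3↔4, ...).
For "phagvp" the result is "hpgapv".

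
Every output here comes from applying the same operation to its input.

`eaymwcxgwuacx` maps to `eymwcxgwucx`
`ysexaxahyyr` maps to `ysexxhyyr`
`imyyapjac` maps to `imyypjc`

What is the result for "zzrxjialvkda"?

zzrxjilvkd

The rule is to remove every "a".
On "zzrxjialvkda" that produces "zzrxjilvkd".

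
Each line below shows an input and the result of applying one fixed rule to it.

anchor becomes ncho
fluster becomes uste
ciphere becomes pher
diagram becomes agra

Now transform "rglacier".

acie

The pattern: move the last character to the front, then keep only the last 4 characters.
"rglacier" → "rrglacie" → "acie".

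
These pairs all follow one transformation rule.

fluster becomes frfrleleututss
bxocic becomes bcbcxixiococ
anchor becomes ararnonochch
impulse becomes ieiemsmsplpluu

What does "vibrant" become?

The pattern: double every character, then take characters alternately from the front and the back (1st, last, 2nd, 2nd-last, ...).
Applying both steps to "vibrant": "vviibbrraanntt", then "vtvtininbabarr".

vtvtininbabarr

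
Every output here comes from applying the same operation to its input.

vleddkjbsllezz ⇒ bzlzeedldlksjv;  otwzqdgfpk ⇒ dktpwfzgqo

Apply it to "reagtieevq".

iqevaegetr

The pattern: take characters alternately from the front and the back (1st, last, 2nd, 2nd-last, ...), then swap the first and last characters.
Working it through for "reagtieevq": intermediate "rqevaegeti", final "iqevaegetr".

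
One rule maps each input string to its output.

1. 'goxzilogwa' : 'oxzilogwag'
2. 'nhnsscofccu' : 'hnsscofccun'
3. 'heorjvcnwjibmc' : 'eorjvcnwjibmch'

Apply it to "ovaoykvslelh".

Looking at the pairs, the operation is to move the first character to the end.
Doing the same to "ovaoykvslelh": "vaoykvslelho".

vaoykvslelho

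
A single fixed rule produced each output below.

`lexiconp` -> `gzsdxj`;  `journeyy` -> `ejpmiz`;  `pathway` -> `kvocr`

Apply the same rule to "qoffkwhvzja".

ljaafrcqu

The pattern: shift every letter 5 places backward in the alphabet (wrapping around), then delete the last 2 characters.
"qoffkwhvzja" → "ljaafrcquev" → "ljaafrcqu".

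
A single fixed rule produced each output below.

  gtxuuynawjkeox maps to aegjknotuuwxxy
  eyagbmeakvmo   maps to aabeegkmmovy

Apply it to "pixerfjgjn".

The pattern: sort the characters into alphabetical order.
On "pixerfjgjn" that produces "efgijjnprx".

efgijjnprx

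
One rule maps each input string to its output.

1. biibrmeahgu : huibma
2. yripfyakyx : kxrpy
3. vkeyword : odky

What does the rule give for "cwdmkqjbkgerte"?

rewmqbg

Looking at the pairs, the operation is to move the last 3 characters to the front (rotate right by 3), then keep every other character starting from the first (positions 1st, 3rd, 5th, ...).
Starting from "cwdmkqjbkgerte": after the first operation, "rtecwdmkqjbkge"; after the second, "rewmqbg".
(Check on "yripfyakyx": → "kyxyripfya" → "kxrpy" ✓)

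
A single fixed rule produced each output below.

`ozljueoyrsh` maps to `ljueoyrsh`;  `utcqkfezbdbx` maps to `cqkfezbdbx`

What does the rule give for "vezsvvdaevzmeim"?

The pattern: delete the first 2 characters.
So "vezsvvdaevzmeim" becomes "zsvvdaevzmeim".

zsvvdaevzmeim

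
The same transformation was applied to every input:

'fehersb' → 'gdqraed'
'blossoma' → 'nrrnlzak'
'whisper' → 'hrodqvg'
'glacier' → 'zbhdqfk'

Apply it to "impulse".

The transformation: move the first 2 characters to the end (rotate left by 2), then shift every letter 1 place backward in the alphabet (wrapping around).
Working it through for "impulse": intermediate "pulseim", final "otkrdhl".

otkrdhl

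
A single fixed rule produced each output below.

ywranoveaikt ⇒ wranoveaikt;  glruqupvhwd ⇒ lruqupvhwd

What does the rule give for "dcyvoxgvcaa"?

Rule — delete the first character.
Doing the same to "dcyvoxgvcaa": "cyvoxgvcaa".

cyvoxgvcaa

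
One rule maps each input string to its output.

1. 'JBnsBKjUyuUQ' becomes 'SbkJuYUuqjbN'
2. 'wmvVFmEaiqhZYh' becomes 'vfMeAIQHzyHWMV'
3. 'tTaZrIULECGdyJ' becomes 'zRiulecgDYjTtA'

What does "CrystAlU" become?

STaLucRY

The rule is to move the first 3 characters to the end (rotate left by 3), then flip the case of every letter.
For "CrystAlU", step one produces "stAlUCry"; step two turns that into "STaLucRY".
(Check on "tTaZrIULECGdyJ": → "ZrIULECGdyJtTa" → "zRiulecgDYjTtA" ✓)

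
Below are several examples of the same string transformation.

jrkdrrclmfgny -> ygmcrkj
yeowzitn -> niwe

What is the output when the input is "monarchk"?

kcao

What's happening: reverse the string, then keep every other character starting from the first (positions 1st, 3rd, 5th, ...).
On "monarchk": the first step gives "khcranom", and the second then gives "kcao".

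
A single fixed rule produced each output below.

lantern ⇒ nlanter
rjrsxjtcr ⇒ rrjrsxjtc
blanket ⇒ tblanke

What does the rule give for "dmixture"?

edmixtur

The pattern: move the last character to the front.
"dmixture" → "edmixtur".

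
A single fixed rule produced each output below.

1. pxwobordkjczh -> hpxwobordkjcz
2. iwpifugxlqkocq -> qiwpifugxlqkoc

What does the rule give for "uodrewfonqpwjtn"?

In each case the input is transformed by: move the last character to the front.
On "uodrewfonqpwjtn" that produces "nuodrewfonqpwjt".

nuodrewfonqpwjt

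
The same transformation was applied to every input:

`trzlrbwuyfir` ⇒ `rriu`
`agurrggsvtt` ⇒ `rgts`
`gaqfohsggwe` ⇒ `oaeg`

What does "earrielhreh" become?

The transformation: keep one character in every 3, starting at position 2 (positions 2nd, 5th, 8th, ...), then swap each adjacent pair of characters (1↔2, 3↔4, ...).
"earrielhreh" → "aihh" → "iahh".
(Check on "gaqfohsggwe": → "aoge" → "oaeg" ✓)

iahh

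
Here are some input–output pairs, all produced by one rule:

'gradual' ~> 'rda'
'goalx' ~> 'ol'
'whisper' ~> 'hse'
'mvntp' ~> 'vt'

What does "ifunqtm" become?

fnt

What's happening: keep every other character starting from the second (positions 2nd, 4th, 6th, ...).
Applying that to "ifunqtm" gives "fnt".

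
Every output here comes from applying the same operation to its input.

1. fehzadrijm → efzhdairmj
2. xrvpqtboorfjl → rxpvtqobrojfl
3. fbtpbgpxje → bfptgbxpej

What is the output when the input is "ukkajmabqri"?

What's happening: swap each adjacent pair of characters (1↔2, 3↔4, ...).
For "ukkajmabqri" the result is "kuakmjbarqi".

kuakmjbarqi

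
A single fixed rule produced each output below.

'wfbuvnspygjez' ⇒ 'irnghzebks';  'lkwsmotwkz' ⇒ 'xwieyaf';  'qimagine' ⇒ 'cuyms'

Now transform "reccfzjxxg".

dqoorlv

In each case the input is transformed by: shift every letter 12 places forward in the alphabet (wrapping around), then delete the last 3 characters.
Applying both steps to "reccfzjxxg": "dqoorlvjjs", then "dqoorlv".
(Check on "qimagine": → "cuymsuzq" → "cuyms" ✓)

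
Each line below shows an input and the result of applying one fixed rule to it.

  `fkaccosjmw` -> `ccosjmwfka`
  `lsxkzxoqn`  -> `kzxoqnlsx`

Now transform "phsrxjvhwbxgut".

In each case the input is transformed by: move the first 3 characters to the end (rotate left by 3).
On "phsrxjvhwbxgut" that produces "rxjvhwbxgutphs".

rxjvhwbxgutphs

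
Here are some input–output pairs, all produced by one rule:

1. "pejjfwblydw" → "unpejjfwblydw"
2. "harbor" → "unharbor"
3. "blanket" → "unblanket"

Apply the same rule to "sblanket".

unsblanket

In each case the input is transformed by: prepend "un".
Applying that to "sblanket" gives "unsblanket".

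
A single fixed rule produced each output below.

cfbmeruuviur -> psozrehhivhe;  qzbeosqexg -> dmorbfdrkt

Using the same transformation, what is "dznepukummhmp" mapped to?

qmarchxhzzuzc

The rule is to shift every letter 13 places forward in the alphabet (wrapping around) — i.e. ROT13.
Applying that to "dznepukummhmp" gives "qmarchxhzzuzc".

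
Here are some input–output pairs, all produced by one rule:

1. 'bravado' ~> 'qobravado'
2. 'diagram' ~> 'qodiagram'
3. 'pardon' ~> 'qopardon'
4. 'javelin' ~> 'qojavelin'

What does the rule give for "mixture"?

In each case the input is transformed by: prepend "qo".
Doing the same to "mixture": "qomixture".

qomixture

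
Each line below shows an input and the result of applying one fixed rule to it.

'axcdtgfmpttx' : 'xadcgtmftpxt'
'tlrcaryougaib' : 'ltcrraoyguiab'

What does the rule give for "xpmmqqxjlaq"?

The rule is to swap each adjacent pair of characters (1↔2, 3↔4, ...).
So "xpmmqqxjlaq" becomes "pxmmqqjxalq".

pxmmqqjxalq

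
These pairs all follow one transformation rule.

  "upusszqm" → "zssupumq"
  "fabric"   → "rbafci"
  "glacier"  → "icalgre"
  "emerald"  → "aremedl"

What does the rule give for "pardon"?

Looking at the pairs, the operation is to move the last 2 characters to the front (rotate right by 2), then reverse the string.
On "pardon": the first step gives "onpard", and the second then gives "drapno".

drapno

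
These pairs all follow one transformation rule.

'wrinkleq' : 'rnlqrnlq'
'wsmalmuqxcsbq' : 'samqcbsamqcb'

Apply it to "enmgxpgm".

Each output is the input with this applied: keep every other character starting from the second (positions 2nd, 4th, 6th, ...), then write the whole string twice.
Starting from "enmgxpgm": after the first operation, "ngpm"; after the second, "ngpmngpm".

ngpmngpm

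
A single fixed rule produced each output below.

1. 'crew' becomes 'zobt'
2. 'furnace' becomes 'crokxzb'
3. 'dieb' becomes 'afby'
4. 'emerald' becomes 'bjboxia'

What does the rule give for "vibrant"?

What's happening: shift every letter 3 places backward in the alphabet (wrapping around).
Applying that to "vibrant" gives "sfyoxkq".

sfyoxkq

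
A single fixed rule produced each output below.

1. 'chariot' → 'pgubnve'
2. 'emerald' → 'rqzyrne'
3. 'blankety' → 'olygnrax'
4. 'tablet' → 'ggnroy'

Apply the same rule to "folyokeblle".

srbyyylobrx

The rule is to shift every letter 13 places forward in the alphabet (wrapping around) — i.e. ROT13, then take characters alternately from the front and the back (1st, last, 2nd, 2nd-last, ...).
On "folyokeblle": the first step gives "sbylbxroyyr", and the second then gives "srbyyylobrx".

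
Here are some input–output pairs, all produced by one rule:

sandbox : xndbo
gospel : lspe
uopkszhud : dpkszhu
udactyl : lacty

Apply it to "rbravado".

Looking at the pairs, the operation is to delete the first 2 characters, then move the last character to the front.
So "rbravado" becomes "oravad".

oravad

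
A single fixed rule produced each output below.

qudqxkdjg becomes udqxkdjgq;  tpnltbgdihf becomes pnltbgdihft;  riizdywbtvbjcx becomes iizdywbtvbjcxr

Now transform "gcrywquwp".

crywquwpg

In each case the input is transformed by: move the first character to the end.
Applying that to "gcrywquwp" gives "crywquwpg".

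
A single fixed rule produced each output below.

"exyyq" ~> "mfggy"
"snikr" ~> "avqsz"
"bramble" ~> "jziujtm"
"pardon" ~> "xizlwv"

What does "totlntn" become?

bwbtvbv

Looking at the pairs, the operation is to shift every letter 8 places forward in the alphabet (wrapping around).
So "totlntn" becomes "bwbtvbv".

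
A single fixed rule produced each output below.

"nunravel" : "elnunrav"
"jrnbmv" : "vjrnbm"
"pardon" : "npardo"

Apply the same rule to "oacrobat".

The pattern: swap the front and back halves of the string, then move the first 2 characters to the end (rotate left by 2).
For "oacrobat", step one produces "obatoacr"; step two turns that into "atoacrob".

atoacrob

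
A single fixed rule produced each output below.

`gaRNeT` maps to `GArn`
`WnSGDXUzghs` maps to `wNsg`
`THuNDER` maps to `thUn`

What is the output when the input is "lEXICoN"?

Lexi

The pattern: flip the case of every letter, then keep only the first 4 characters.
On "lEXICoN" that produces "Lexi".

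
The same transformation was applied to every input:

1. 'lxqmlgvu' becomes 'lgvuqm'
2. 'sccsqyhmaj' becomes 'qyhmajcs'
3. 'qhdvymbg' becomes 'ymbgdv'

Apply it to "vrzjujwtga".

The pattern: delete the first 2 characters, then move the first 2 characters to the end (rotate left by 2).
Applying both steps to "vrzjujwtga": "zjujwtga", then "ujwtgazj".
(Check on "sccsqyhmaj": → "csqyhmaj" → "qyhmajcs" ✓)

ujwtgazj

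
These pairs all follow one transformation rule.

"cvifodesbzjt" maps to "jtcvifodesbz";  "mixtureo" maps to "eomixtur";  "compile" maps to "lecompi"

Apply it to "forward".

rdforwa

Each output is the input with this applied: move the last 2 characters to the front (rotate right by 2).
Doing the same to "forward": "rdforwa".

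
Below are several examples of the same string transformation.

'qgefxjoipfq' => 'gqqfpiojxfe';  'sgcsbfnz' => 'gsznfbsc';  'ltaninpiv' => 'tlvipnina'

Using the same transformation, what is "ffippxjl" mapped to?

ffljxppi

In each case the input is transformed by: reverse the string, then move the last 2 characters to the front (rotate right by 2).
Applying both steps to "ffippxjl": "ljxppiff", then "ffljxppi".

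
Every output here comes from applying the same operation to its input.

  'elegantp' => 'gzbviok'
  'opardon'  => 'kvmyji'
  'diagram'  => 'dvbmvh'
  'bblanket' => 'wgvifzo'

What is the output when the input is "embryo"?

What's happening: shift every letter 5 places backward in the alphabet (wrapping around), then delete the first character.
"embryo" → "hwmtj".

hwmtj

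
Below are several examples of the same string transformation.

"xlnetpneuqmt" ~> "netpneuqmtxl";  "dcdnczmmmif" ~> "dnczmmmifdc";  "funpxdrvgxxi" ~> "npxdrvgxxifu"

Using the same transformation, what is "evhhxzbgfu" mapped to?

hhxzbgfuev

The transformation: move the first 2 characters to the end (rotate left by 2).
Applying that to "evhhxzbgfu" gives "hhxzbgfuev".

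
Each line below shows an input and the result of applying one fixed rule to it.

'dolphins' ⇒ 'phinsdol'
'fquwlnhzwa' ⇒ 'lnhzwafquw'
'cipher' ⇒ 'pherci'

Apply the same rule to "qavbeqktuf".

eqktufqavb

What's happening: swap the front and back halves of the string, then move the last character to the front.
"qavbeqktuf" → "qktufqavbe" → "eqktufqavb".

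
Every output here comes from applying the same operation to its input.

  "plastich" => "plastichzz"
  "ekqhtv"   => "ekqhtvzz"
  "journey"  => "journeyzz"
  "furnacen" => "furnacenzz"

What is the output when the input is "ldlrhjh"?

ldlrhjhzz

The pattern: append "zz".
So "ldlrhjh" becomes "ldlrhjhzz".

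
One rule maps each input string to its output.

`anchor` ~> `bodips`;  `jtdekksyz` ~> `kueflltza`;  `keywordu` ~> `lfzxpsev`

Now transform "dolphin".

Looking at the pairs, the operation is to shift every letter 1 place forward in the alphabet (wrapping around).
So "dolphin" becomes "epmqijo".

epmqijo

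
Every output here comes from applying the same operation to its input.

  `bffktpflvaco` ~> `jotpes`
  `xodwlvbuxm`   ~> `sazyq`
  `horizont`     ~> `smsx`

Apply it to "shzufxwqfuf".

What's happening: keep every other character starting from the second (positions 2nd, 4th, 6th, ...), then shift every letter 4 places forward in the alphabet (wrapping around).
On "shzufxwqfuf": the first step gives "huxqu", and the second then gives "lybuy".

lybuy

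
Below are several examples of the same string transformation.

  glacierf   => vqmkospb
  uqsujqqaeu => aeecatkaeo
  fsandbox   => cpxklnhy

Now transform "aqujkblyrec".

akteluivobm

Looking at the pairs, the operation is to shift every letter 10 places forward in the alphabet (wrapping around), then swap each adjacent pair of characters (1↔2, 3↔4, ...).
Working it through for "aqujkblyrec": intermediate "kaetulvibom", final "akteluivobm".
(Check on "glacierf": → "qvkmsobp" → "vqmkospb" ✓)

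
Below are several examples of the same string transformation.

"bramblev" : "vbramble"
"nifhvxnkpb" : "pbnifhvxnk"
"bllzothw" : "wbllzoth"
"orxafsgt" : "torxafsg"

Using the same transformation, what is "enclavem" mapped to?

menclave

In each case the input is transformed by: move the first 3 characters to the end (rotate left by 3), then swap the front and back halves of the string.
Working it through for "enclavem": intermediate "lavemenc", final "menclave".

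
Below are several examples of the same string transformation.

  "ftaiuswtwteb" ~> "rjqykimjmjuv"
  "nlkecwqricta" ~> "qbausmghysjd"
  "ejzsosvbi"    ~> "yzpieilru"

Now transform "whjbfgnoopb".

Rule — swap the first and last characters, then shift every letter 10 places backward in the alphabet (wrapping around).
On "whjbfgnoopb": the first step gives "bhjbfgnoopw", and the second then gives "rxzrvwdeefm".

rxzrvwdeefm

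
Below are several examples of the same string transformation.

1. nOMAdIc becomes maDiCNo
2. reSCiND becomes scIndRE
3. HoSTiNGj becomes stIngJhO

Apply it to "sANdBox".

nDbOXSa

The transformation: flip the case of every letter, then move the first 2 characters to the end (rotate left by 2).
On "sANdBox": the first step gives "SanDbOX", and the second then gives "nDbOXSa".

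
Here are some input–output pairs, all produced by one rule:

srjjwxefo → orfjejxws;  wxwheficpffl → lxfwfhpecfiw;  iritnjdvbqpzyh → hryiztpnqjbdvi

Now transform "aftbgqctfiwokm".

mfktobwgiqfcta

What's happening: take characters alternately from the front and the back (1st, last, 2nd, 2nd-last, ...), then move the first character to the end.
Applying both steps to "aftbgqctfiwokm": "amfktobwgiqfct", then "mfktobwgiqfcta".
(Check on "srjjwxefo": → "sorfjejxw" → "orfjejxws" ✓)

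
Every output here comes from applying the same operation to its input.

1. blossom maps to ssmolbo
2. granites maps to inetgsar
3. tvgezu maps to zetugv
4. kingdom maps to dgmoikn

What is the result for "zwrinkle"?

nilkzerw

What's happening: move the first 3 characters to the end (rotate left by 3), then swap each adjacent pair of characters (1↔2, 3↔4, ...).
On "zwrinkle": the first step gives "inklezwr", and the second then gives "nilkzerw".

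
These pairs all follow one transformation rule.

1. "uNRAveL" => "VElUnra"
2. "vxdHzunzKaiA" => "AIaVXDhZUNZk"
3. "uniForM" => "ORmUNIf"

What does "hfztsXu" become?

The pattern: flip the case of every letter, then move the last 3 characters to the front (rotate right by 3).
Applying both steps to "hfztsXu": "HFZTSxU", then "SxUHFZT".

SxUHFZT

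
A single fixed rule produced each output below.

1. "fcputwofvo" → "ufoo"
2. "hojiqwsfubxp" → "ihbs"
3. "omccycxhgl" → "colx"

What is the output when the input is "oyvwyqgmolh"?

wolg

What's happening: keep one character in every 3, starting at position 1 (positions 1st, 4th, 7th, ...), then swap each adjacent pair of characters (1↔2, 3↔4, ...).
Applying both steps to "oyvwyqgmolh": "owgl", then "wolg".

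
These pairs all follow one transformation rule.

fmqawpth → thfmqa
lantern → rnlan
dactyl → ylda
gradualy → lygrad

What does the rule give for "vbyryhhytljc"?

Each output is the input with this applied: move the last 2 characters to the front (rotate right by 2), then delete the last 2 characters.
Working it through for "vbyryhhytljc": intermediate "jcvbyryhhytl", final "jcvbyryhhy".

jcvbyryhhy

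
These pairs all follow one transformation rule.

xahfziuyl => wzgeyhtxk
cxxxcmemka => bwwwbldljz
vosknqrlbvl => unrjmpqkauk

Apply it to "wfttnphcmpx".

vessmogblow

Rule — shift every letter 1 place backward in the alphabet (wrapping around).
So "wfttnphcmpx" becomes "vessmogblow".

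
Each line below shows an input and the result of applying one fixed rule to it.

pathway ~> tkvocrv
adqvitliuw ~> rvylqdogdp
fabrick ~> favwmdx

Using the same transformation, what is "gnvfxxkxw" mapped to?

rbiqassfs

Each output is the input with this applied: move the last character to the front, then shift every letter 5 places backward in the alphabet (wrapping around).
For "gnvfxxkxw", step one produces "wgnvfxxkx"; step two turns that into "rbiqassfs".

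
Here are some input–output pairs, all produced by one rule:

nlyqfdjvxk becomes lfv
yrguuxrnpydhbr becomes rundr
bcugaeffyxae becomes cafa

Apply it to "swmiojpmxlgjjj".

womgj

What's happening: keep one character in every 3, starting at position 2 (positions 2nd, 5th, 8th, ...).
So "swmiojpmxlgjjj" becomes "womgj".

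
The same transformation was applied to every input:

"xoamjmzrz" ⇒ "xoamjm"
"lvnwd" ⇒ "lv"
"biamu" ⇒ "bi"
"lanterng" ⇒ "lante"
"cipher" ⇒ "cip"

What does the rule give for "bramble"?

bram

What's happening: delete the last 3 characters.
On "bramble" that produces "bram".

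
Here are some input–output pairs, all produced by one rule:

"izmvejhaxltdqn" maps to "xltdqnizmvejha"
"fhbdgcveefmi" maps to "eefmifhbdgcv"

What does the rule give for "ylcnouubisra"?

Each output is the input with this applied: move the first character to the end, then swap the front and back halves of the string.
"ylcnouubisra" → "lcnouubisray" → "bisraylcnouu".

bisraylcnouu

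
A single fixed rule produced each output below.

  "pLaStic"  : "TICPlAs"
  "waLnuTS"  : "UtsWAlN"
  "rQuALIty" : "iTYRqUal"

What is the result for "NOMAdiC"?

DIcnoma

Looking at the pairs, the operation is to flip the case of every letter, then move the last 3 characters to the front (rotate right by 3).
On "NOMAdiC": the first step gives "nomaDIc", and the second then gives "DIcnoma".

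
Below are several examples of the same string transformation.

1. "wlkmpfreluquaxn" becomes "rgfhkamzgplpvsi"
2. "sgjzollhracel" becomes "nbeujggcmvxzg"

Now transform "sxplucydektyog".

nskgpxtyzfotjb

The pattern: shift every letter 5 places backward in the alphabet (wrapping around).
So "sxplucydektyog" becomes "nskgpxtyzfotjb".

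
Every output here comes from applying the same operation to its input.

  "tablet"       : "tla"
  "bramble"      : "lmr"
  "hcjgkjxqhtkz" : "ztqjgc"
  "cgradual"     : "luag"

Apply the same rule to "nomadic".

iao

The transformation: keep every other character starting from the second (positions 2nd, 4th, 6th, ...), then reverse the string.
"nomadic" → "oai" → "iao".
(Check on "tablet": → "alt" → "tla" ✓)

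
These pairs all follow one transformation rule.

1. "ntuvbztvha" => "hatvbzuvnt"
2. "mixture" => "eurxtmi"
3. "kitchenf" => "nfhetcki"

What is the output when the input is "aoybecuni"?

iunecybao

The pattern: swap each adjacent pair of characters (1↔2, 3↔4, ...), then reverse the string.
Starting from "aoybecuni": after the first operation, "oabycenui"; after the second, "iunecybao".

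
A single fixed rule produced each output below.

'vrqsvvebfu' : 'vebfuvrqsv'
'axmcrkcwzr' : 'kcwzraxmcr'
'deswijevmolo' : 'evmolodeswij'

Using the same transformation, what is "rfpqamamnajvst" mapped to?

The rule is to swap the front and back halves of the string.
For "rfpqamamnajvst" the result is "mnajvstrfpqama".

mnajvstrfpqama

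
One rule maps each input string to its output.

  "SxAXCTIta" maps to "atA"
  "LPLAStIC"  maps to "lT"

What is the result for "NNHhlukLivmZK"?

hUIz

The rule is to keep one character in every 3, starting at position 3 (positions 3rd, 6th, 9th, ...), then flip the case of every letter.
For "NNHhlukLivmZK", step one produces "HuiZ"; step two turns that into "hUIz".
(Check on "SxAXCTIta": → "ATa" → "atA" ✓)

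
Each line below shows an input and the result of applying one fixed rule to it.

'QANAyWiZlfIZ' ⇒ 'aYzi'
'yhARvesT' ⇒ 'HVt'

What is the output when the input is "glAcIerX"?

Looking at the pairs, the operation is to flip the case of every letter, then keep one character in every 3, starting at position 2 (positions 2nd, 5th, 8th, ...).
For "glAcIerX", step one produces "GLaCiERx"; step two turns that into "Lix".

Lix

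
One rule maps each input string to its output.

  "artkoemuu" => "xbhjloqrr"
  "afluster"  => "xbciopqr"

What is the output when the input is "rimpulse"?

bfijmopr

In each case the input is transformed by: sort the characters into alphabetical order, then shift every letter 3 places backward in the alphabet (wrapping around).
"rimpulse" → "eilmprsu" → "bfijmopr".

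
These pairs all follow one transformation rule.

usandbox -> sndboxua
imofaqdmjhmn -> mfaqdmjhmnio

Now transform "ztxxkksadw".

The rule is to move the first 2 characters to the end (rotate left by 2), then swap the first and last characters.
For "ztxxkksadw", step one produces "xxkksadwzt"; step two turns that into "txkksadwzx".

txkksadwzx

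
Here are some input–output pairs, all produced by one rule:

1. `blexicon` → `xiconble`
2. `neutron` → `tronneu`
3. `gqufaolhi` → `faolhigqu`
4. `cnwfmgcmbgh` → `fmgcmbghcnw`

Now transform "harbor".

Each output is the input with this applied: move the first 3 characters to the end (rotate left by 3).
On "harbor" that produces "borhar".

borhar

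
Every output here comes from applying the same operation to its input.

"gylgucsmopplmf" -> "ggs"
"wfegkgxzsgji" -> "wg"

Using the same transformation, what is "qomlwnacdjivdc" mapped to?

qla

The pattern: keep one character in every 3, starting at position 1 (positions 1st, 4th, 7th, ...), then delete the last 2 characters.
Applying both steps to "qomlwnacdjivdc": "qlajd", then "qla".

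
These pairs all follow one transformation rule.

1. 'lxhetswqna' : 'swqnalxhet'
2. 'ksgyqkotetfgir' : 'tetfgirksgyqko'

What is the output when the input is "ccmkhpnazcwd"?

nazcwdccmkhp

The rule is to swap the front and back halves of the string.
For "ccmkhpnazcwd" the result is "nazcwdccmkhp".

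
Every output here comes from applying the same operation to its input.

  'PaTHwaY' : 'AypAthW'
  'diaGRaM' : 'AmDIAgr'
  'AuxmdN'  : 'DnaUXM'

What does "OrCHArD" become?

In each case the input is transformed by: flip the case of every letter, then move the last 2 characters to the front (rotate right by 2).
For "OrCHArD", step one produces "oRchaRd"; step two turns that into "RdoRcha".

RdoRcha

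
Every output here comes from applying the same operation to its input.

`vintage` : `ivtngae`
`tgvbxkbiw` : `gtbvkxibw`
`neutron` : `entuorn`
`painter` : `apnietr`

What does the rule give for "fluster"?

lfsuetr

In each case the input is transformed by: swap each adjacent pair of characters (1↔2, 3↔4, ...).
For "fluster" the result is "lfsuetr".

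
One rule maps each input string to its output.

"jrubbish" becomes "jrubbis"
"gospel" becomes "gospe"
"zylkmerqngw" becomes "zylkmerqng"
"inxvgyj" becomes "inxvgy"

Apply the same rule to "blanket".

blanke

Looking at the pairs, the operation is to delete the last character.
"blanket" → "blanke".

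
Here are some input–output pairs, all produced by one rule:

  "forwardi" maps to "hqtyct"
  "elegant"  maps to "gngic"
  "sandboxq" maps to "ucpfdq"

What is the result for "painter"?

Looking at the pairs, the operation is to delete the last 2 characters, then shift every letter 2 places forward in the alphabet (wrapping around).
Working it through for "painter": intermediate "paint", final "rckpv".

rckpv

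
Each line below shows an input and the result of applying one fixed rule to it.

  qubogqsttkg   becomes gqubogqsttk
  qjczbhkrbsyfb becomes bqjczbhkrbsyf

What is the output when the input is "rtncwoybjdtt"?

trtncwoybjdt

In each case the input is transformed by: move the last character to the front.
Applying that to "rtncwoybjdtt" gives "trtncwoybjdt".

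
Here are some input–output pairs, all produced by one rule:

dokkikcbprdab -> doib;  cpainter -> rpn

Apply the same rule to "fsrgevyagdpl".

psea

What's happening: keep one character in every 3, starting at position 2 (positions 2nd, 5th, 8th, ...), then move the last character to the front.
On "fsrgevyagdpl": the first step gives "seap", and the second then gives "psea".
(Check on "cpainter": → "pnr" → "rpn" ✓)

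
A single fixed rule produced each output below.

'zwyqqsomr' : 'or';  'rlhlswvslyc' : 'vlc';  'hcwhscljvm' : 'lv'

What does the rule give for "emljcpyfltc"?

ylc

Looking at the pairs, the operation is to keep every other character starting from the first (positions 1st, 3rd, 5th, ...), then delete the first 3 characters.
Starting from "emljcpyfltc": after the first operation, "elcylc"; after the second, "ylc".
(Check on "hcwhscljvm": → "hwslv" → "lv" ✓)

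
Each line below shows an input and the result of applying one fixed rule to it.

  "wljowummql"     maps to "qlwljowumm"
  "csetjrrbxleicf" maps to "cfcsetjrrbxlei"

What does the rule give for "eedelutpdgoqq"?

Rule — move the last 2 characters to the front (rotate right by 2).
So "eedelutpdgoqq" becomes "qqeedelutpdgo".

qqeedelutpdgo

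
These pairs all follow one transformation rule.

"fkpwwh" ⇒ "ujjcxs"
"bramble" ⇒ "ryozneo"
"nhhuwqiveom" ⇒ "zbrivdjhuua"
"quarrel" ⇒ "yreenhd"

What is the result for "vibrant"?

Rule — shift every letter 13 places forward in the alphabet (wrapping around) — i.e. ROT13, then reverse the string.
"vibrant" → "ivoenag" → "ganeovi".

ganeovi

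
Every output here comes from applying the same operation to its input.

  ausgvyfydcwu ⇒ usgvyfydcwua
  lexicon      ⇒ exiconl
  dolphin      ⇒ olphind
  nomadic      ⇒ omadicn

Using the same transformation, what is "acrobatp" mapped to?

crobatpa

The pattern: move the first character to the end.
On "acrobatp" that produces "crobatpa".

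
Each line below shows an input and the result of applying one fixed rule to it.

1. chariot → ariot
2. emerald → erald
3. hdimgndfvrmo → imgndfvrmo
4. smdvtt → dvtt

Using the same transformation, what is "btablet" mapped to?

ablet

The transformation: delete the first 2 characters.
On "btablet" that produces "ablet".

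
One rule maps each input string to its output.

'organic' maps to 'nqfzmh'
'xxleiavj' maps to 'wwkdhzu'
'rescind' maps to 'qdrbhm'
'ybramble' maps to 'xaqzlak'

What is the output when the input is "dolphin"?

In each case the input is transformed by: shift every letter 1 place backward in the alphabet (wrapping around), then delete the last character.
On "dolphin": the first step gives "cnkoghm", and the second then gives "cnkogh".

cnkogh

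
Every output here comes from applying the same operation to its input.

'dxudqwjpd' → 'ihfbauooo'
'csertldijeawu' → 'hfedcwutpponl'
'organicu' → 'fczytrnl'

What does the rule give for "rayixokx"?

Looking at the pairs, the operation is to sort the characters into reverse alphabetical order, then shift every letter 11 places forward in the alphabet (wrapping around).
Starting from "rayixokx": after the first operation, "yxxrokia"; after the second, "jiiczvtl".

jiiczvtl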